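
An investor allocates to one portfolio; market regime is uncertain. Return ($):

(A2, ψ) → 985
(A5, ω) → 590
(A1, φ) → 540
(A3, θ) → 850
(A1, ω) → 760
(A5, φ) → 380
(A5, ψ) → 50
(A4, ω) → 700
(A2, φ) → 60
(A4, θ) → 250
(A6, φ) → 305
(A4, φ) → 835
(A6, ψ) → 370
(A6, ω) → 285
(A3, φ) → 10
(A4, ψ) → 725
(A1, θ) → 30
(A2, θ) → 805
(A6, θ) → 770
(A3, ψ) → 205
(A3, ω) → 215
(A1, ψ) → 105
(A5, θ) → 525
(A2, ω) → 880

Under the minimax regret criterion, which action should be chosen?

Column bests: θ=850, φ=835, ψ=985, ω=880.
A1 regrets: 820, 295, 880, 120 → max 880
A2 regrets: 45, 775, 0, 0 → max 775
A3 regrets: 0, 825, 780, 665 → max 825
A4 regrets: 600, 0, 260, 180 → max 600
A5 regrets: 325, 455, 935, 290 → max 935
A6 regrets: 80, 530, 615, 595 → max 615
Smallest max regret = 600 → A4.

A4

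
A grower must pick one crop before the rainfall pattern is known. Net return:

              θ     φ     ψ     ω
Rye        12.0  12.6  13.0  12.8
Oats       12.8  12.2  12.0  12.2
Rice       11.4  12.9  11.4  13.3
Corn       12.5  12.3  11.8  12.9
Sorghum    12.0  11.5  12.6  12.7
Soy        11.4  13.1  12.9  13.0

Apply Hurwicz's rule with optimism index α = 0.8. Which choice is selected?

Rye: 0.8·13.0 + 0.2·12.0 = 12.8
Oats: 0.8·12.8 + 0.2·12.0 = 12.64
Rice: 0.8·13.3 + 0.2·11.4 = 12.92
Corn: 0.8·12.9 + 0.2·11.8 = 12.68
Sorghum: 0.8·12.7 + 0.2·11.5 = 12.46
Soy: 0.8·13.1 + 0.2·11.4 = 12.76
Highest Hurwicz score = 12.92 → Rice.

Rice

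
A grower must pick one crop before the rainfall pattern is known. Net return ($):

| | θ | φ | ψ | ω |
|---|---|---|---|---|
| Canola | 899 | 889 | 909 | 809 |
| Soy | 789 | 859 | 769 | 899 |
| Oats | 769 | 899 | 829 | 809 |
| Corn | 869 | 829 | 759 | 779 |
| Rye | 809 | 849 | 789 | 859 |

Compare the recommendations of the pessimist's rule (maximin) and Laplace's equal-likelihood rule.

Row minima: Canola=809, Soy=769, Oats=769, Corn=759, Rye=789
Best worst-case = 809 → Canola.
Row averages: Canola=876.5, Soy=829, Oats=826.5, Corn=809, Rye=826.5
Highest average = 876.5 → Canola.

maximin → Canola; laplace → Canola (agree)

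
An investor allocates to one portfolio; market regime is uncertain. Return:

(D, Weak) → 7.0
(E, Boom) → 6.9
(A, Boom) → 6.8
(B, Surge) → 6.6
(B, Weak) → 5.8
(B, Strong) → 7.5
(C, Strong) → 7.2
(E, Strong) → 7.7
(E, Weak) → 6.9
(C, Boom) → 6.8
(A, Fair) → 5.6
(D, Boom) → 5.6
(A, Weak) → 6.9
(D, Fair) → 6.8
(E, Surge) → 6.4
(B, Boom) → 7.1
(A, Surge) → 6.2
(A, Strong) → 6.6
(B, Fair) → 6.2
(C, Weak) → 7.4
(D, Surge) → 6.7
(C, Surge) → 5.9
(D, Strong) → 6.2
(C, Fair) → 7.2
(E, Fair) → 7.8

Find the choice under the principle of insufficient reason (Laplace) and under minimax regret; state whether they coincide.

laplace → E; minimax regret → E (agree)

Row averages: A=6.42, B=6.64, C=6.9, D=6.46, E=7.14
Highest average = 7.14 → E.
Column bests: Weak=7.4, Fair=7.8, Strong=7.7, Boom=7.1, Surge=6.7.
A regrets: 0.5, 2.2, 1.1, 0.3, 0.5 → max 2.2
B regrets: 1.6, 1.6, 0.2, 0.0, 0.1 → max 1.6
C regrets: 0.0, 0.6, 0.5, 0.3, 0.8 → max 0.8
D regrets: 0.4, 1.0, 1.5, 1.5, 0.0 → max 1.5
E regrets: 0.5, 0.0, 0.0, 0.2, 0.3 → max 0.5
Smallest max regret = 0.5 → E.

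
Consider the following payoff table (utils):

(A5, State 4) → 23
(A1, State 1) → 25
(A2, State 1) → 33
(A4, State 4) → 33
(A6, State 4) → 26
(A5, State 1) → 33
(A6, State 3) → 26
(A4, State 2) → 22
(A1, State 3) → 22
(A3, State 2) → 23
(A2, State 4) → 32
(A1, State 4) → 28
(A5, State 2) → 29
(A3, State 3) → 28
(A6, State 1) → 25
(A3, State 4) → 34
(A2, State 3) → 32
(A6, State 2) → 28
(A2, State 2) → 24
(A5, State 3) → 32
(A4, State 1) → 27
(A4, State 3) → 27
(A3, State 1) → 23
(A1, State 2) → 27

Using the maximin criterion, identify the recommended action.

Row minima: A1=22, A2=24, A3=23, A4=22, A5=23, A6=25
Best worst-case = 25 → A6.

A6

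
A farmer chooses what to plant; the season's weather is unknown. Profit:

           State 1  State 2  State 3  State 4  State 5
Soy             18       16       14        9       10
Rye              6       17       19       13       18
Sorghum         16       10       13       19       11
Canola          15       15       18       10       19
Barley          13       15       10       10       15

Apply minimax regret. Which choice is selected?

Column bests: State 1=18, State 2=17, State 3=19, State 4=19, State 5=19.
Soy regrets: 0, 1, 5, 10, 9 → max 10
Rye regrets: 12, 0, 0, 6, 1 → max 12
Sorghum regrets: 2, 7, 6, 0, 8 → max 8
Canola regrets: 3, 2, 1, 9, 0 → max 9
Barley regrets: 5, 2, 9, 9, 4 → max 9
Smallest max regret = 8 → Sorghum.

Sorghum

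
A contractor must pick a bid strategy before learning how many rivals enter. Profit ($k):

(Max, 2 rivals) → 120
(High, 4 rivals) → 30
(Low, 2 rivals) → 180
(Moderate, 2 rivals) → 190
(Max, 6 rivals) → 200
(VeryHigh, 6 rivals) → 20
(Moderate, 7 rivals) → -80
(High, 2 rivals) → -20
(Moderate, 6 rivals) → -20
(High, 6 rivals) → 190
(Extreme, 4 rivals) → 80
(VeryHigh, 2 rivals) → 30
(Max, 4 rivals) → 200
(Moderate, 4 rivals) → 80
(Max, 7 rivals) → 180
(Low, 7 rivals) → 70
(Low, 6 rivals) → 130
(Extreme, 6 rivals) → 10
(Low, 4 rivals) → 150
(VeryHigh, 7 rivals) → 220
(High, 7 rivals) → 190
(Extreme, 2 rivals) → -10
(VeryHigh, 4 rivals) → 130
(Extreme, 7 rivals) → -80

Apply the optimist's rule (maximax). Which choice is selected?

VeryHigh

Row maxima: Low=180, Moderate=190, High=190, VeryHigh=220, Extreme=80, Max=200
Best best-case = 220 → VeryHigh.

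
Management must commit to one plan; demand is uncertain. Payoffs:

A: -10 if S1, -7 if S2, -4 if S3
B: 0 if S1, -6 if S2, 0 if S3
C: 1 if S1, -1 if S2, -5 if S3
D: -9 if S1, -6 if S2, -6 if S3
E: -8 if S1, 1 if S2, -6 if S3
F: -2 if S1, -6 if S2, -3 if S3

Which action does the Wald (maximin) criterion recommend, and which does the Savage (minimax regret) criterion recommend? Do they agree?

maximin → C; minimax regret → C (agree)

Row minima: A=-10, B=-6, C=-5, D=-9, E=-8, F=-6
Best worst-case = -5 → C.
Column bests: S1=1, S2=1, S3=0.
A regrets: 11, 8, 4 → max 11
B regrets: 1, 7, 0 → max 7
C regrets: 0, 2, 5 → max 5
D regrets: 10, 7, 6 → max 10
E regrets: 9, 0, 6 → max 9
F regrets: 3, 7, 3 → max 7
Smallest max regret = 5 → C.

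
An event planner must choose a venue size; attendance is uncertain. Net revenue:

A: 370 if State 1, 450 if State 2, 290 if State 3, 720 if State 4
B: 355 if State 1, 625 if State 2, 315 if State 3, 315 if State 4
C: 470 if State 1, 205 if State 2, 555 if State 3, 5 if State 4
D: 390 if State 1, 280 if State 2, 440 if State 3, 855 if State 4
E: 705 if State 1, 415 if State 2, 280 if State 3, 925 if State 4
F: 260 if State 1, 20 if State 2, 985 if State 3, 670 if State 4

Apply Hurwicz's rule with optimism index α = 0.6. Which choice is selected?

E

A: 0.6·720 + 0.4·290 = 548
B: 0.6·625 + 0.4·315 = 501
C: 0.6·555 + 0.4·5 = 335
D: 0.6·855 + 0.4·280 = 625
E: 0.6·925 + 0.4·280 = 667
F: 0.6·985 + 0.4·20 = 599
Highest Hurwicz score = 667 → E.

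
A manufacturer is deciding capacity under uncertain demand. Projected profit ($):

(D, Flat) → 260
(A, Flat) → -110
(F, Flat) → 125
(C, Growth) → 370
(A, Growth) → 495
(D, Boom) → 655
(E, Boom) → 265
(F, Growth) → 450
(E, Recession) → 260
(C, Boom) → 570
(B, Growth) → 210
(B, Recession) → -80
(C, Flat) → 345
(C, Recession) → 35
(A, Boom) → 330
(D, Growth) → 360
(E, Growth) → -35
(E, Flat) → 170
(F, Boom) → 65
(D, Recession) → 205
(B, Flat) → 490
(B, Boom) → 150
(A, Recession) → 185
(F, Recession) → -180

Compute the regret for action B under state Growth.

285

Best payoff under Growth is 495.
Regret = 495 − 210 = 285.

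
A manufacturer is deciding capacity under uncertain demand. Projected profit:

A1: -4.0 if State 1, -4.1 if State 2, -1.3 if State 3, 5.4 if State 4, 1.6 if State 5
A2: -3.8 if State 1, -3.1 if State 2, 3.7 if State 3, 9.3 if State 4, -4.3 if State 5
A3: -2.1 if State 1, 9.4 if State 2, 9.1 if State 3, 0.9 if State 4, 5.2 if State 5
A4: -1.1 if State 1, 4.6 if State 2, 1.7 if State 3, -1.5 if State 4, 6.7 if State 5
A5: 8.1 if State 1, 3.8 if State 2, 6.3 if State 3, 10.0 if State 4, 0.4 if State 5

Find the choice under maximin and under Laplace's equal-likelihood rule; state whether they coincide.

Row minima: A1=-4.1, A2=-4.3, A3=-2.1, A4=-1.5, A5=0.4
Best worst-case = 0.4 → A5.
Row averages: A1=-0.48, A2=0.36, A3=4.5, A4=2.08, A5=5.72
Highest average = 5.72 → A5.

maximin → A5; laplace → A5 (agree)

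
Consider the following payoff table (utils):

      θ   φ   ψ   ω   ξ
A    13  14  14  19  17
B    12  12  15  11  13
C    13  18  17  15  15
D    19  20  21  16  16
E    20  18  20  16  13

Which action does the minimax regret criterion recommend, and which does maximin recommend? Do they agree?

minimax regret → D; maximin → D (agree)

Column bests: θ=20, φ=20, ψ=21, ω=19, ξ=17.
A regrets: 7, 6, 7, 0, 0 → max 7
B regrets: 8, 8, 6, 8, 4 → max 8
C regrets: 7, 2, 4, 4, 2 → max 7
D regrets: 1, 0, 0, 3, 1 → max 3
E regrets: 0, 2, 1, 3, 4 → max 4
Smallest max regret = 3 → D.
Row minima: A=13, B=11, C=13, D=16, E=13
Best worst-case = 16 → D.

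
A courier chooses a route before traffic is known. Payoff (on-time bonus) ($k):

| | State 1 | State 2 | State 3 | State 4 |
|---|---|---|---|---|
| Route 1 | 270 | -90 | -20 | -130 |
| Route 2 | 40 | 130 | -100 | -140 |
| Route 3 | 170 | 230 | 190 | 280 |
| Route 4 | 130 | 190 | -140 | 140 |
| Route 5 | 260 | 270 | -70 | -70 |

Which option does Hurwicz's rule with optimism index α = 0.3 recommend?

Route 3

Route 1: 0.3·270 + 0.7·(-130) = -10
Route 2: 0.3·130 + 0.7·(-140) = -59
Route 3: 0.3·280 + 0.7·170 = 203
Route 4: 0.3·190 + 0.7·(-140) = -41
Route 5: 0.3·270 + 0.7·(-70) = 32
Highest Hurwicz score = 203 → Route 3.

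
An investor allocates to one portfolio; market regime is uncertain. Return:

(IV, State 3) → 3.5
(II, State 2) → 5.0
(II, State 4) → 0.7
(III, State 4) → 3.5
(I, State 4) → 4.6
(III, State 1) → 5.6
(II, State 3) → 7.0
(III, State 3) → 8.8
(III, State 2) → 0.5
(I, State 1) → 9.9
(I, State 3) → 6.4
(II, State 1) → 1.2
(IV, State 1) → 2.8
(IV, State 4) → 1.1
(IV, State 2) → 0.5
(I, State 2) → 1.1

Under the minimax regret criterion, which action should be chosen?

I

Column bests: State 1=9.9, State 2=5.0, State 3=8.8, State 4=4.6.
I regrets: 0.0, 3.9, 2.4, 0.0 → max 3.9
II regrets: 8.7, 0.0, 1.8, 3.9 → max 8.7
III regrets: 4.3, 4.5, 0.0, 1.1 → max 4.5
IV regrets: 7.1, 4.5, 5.3, 3.5 → max 7.1
Smallest max regret = 3.9 → I.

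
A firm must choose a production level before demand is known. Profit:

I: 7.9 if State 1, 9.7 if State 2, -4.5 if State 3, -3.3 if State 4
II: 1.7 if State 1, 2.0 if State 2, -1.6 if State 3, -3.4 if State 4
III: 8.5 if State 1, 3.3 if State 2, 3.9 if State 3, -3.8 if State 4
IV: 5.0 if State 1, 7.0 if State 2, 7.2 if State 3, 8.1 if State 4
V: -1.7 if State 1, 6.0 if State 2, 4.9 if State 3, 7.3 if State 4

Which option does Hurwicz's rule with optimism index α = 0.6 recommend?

I: 0.6·9.7 + 0.4·(-4.5) = 4.02
II: 0.6·2.0 + 0.4·(-3.4) = -0.16
III: 0.6·8.5 + 0.4·(-3.8) = 3.58
IV: 0.6·8.1 + 0.4·5.0 = 6.86
V: 0.6·7.3 + 0.4·(-1.7) = 3.7
Highest Hurwicz score = 6.86 → IV.

IV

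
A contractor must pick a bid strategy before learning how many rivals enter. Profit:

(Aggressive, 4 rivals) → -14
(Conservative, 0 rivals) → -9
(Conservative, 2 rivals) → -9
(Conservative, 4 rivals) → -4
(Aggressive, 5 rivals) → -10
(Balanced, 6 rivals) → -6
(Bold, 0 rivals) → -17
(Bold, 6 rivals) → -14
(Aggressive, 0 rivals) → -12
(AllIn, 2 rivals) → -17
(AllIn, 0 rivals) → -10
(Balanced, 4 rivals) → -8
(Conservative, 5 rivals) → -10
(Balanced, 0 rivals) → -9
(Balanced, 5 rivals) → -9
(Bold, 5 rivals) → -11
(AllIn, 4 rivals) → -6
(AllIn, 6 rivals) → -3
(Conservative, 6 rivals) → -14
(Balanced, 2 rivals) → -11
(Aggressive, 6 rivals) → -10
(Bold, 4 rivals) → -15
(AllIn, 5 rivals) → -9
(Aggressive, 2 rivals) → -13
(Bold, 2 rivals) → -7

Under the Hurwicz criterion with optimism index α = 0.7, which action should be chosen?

Conservative

Conservative: 0.7·(-4) + 0.3·(-14) = -7
Balanced: 0.7·(-6) + 0.3·(-11) = -7.5
Aggressive: 0.7·(-10) + 0.3·(-14) = -11.2
Bold: 0.7·(-7) + 0.3·(-17) = -10
AllIn: 0.7·(-3) + 0.3·(-17) = -7.2
Highest Hurwicz score = -7 → Conservative.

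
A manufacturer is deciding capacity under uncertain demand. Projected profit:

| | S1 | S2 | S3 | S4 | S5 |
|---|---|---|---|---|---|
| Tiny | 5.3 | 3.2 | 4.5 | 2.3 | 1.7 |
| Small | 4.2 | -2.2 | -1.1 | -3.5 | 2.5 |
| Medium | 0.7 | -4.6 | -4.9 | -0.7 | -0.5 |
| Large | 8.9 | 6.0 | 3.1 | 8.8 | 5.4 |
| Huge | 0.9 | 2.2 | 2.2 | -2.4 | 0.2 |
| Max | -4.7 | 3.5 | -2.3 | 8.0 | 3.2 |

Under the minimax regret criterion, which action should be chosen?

Large

Column bests: S1=8.9, S2=6.0, S3=4.5, S4=8.8, S5=5.4.
Tiny regrets: 3.6, 2.8, 0.0, 6.5, 3.7 → max 6.5
Small regrets: 4.7, 8.2, 5.6, 12.3, 2.9 → max 12.3
Medium regrets: 8.2, 10.6, 9.4, 9.5, 5.9 → max 10.6
Large regrets: 0.0, 0.0, 1.4, 0.0, 0.0 → max 1.4
Huge regrets: 8.0, 3.8, 2.3, 11.2, 5.2 → max 11.2
Max regrets: 13.6, 2.5, 6.8, 0.8, 2.2 → max 13.6
Smallest max regret = 1.4 → Large.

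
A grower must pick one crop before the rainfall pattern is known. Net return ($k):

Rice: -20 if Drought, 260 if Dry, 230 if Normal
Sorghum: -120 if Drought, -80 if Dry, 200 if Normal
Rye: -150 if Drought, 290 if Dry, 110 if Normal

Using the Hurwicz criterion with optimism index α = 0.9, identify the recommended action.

Rye

Rice: 0.9·260 + 0.1·(-20) = 232
Sorghum: 0.9·200 + 0.1·(-120) = 168
Rye: 0.9·290 + 0.1·(-150) = 246
Highest Hurwicz score = 246 → Rye.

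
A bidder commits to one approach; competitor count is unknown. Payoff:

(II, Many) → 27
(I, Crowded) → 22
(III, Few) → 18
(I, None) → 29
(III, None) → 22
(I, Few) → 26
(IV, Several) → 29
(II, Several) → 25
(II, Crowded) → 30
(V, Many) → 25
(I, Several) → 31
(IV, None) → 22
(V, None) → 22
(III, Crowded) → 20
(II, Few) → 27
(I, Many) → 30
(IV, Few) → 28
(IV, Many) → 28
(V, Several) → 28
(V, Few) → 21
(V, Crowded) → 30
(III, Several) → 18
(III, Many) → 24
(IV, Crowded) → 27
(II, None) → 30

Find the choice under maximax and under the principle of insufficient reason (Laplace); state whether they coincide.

maximax → I; laplace → II (disagree)

Row maxima: I=31, II=30, III=24, IV=29, V=30
Best best-case = 31 → I.
Row averages: I=27.6, II=27.8, III=20.4, IV=26.8, V=25.2
Highest average = 27.8 → II.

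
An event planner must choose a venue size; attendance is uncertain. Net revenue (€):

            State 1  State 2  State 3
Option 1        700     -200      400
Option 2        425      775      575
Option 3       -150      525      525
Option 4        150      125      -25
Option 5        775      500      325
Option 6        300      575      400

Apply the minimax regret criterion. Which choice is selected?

Option 5

Column bests: State 1=775, State 2=775, State 3=575.
Option 1 regrets: 75, 975, 175 → max 975
Option 2 regrets: 350, 0, 0 → max 350
Option 3 regrets: 925, 250, 50 → max 925
Option 4 regrets: 625, 650, 600 → max 650
Option 5 regrets: 0, 275, 250 → max 275
Option 6 regrets: 475, 200, 175 → max 475
Smallest max regret = 275 → Option 5.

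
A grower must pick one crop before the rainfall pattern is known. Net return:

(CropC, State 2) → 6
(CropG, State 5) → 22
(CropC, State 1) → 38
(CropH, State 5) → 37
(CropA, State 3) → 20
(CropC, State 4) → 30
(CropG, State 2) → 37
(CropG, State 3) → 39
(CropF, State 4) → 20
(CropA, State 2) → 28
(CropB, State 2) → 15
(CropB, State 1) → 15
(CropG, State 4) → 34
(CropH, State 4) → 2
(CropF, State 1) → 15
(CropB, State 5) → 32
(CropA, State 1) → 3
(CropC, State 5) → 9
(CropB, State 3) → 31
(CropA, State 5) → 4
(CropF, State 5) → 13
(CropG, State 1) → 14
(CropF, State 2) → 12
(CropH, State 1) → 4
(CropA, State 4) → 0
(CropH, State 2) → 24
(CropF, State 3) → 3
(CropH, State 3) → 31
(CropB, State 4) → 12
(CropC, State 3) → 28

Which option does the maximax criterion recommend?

Row maxima: CropF=20, CropH=37, CropC=38, CropG=39, CropA=28, CropB=32
Best best-case = 39 → CropG.

CropG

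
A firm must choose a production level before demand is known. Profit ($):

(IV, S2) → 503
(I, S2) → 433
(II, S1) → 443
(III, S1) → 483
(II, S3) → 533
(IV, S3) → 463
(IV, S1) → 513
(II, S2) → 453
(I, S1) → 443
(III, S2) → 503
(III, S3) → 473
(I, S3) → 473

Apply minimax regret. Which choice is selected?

Column bests: S1=513, S2=503, S3=533.
I regrets: 70, 70, 60 → max 70
II regrets: 70, 50, 0 → max 70
III regrets: 30, 0, 60 → max 60
IV regrets: 0, 0, 70 → max 70
Smallest max regret = 60 → III.

III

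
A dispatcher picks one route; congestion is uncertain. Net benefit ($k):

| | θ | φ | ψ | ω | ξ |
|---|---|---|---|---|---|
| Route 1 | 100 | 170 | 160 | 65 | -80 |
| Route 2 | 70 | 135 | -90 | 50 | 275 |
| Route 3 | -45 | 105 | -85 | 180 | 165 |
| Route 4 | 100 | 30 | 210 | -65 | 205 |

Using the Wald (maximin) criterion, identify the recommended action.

Row minima: Route 1=-80, Route 2=-90, Route 3=-85, Route 4=-65
Best worst-case = -65 → Route 4.

Route 4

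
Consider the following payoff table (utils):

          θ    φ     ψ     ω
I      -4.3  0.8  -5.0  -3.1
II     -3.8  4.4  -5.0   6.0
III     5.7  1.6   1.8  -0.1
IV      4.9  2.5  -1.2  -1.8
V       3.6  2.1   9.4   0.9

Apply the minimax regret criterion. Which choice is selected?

Column bests: θ=5.7, φ=4.4, ψ=9.4, ω=6.0.
I regrets: 10.0, 3.6, 14.4, 9.1 → max 14.4
II regrets: 9.5, 0.0, 14.4, 0.0 → max 14.4
III regrets: 0.0, 2.8, 7.6, 6.1 → max 7.6
IV regrets: 0.8, 1.9, 10.6, 7.8 → max 10.6
V regrets: 2.1, 2.3, 0.0, 5.1 → max 5.1
Smallest max regret = 5.1 → V.

V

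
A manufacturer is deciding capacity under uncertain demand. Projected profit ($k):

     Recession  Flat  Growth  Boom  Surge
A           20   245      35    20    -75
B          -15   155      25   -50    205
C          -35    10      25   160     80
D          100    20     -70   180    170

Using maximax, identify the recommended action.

A

Row maxima: A=245, B=205, C=160, D=180
Best best-case = 245 → A.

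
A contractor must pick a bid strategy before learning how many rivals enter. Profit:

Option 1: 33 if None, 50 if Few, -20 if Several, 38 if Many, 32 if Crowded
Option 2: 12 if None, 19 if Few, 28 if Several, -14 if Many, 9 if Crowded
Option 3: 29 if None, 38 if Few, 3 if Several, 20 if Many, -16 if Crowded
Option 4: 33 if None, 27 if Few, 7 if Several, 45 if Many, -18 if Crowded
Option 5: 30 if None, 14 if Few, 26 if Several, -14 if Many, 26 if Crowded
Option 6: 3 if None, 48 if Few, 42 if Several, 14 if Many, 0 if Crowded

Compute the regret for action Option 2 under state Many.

59

Best payoff under Many is 45.
Regret = 45 − (-14) = 59.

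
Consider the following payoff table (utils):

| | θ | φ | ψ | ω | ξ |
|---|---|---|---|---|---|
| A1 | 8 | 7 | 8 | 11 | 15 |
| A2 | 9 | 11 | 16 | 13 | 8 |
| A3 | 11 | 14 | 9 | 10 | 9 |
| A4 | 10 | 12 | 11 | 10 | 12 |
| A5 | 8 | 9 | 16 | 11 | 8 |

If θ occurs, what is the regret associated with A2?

Best payoff under θ is 11.
Regret = 11 − 9 = 2.

2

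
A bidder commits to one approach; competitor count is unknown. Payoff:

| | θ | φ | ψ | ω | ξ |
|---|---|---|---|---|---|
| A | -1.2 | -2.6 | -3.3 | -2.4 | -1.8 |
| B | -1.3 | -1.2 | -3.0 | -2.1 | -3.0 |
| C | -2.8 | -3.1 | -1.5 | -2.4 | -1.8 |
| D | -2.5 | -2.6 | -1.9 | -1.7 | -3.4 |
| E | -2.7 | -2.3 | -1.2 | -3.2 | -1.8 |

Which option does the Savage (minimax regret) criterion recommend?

E

Column bests: θ=-1.2, φ=-1.2, ψ=-1.2, ω=-1.7, ξ=-1.8.
A regrets: 0.0, 1.4, 2.1, 0.7, 0.0 → max 2.1
B regrets: 0.1, 0.0, 1.8, 0.4, 1.2 → max 1.8
C regrets: 1.6, 1.9, 0.3, 0.7, 0.0 → max 1.9
D regrets: 1.3, 1.4, 0.7, 0.0, 1.6 → max 1.6
E regrets: 1.5, 1.1, 0.0, 1.5, 0.0 → max 1.5
Smallest max regret = 1.5 → E.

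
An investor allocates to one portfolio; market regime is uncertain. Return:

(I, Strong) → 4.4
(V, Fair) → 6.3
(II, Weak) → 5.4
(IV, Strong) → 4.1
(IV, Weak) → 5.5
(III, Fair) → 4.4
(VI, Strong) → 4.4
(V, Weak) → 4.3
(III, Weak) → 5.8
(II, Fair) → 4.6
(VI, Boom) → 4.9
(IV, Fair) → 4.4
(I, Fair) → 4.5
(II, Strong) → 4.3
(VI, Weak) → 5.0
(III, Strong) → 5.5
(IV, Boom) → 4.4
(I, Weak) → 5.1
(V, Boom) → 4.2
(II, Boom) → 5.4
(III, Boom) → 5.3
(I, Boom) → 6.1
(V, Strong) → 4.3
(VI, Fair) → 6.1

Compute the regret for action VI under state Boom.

Best payoff under Boom is 6.1.
Regret = 6.1 − 4.9 = 1.2.

1.2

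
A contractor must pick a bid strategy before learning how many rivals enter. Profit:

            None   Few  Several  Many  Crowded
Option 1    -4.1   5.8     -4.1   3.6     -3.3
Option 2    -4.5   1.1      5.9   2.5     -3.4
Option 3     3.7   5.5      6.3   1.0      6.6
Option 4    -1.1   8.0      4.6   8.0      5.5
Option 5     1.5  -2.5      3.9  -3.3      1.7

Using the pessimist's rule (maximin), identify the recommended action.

Row minima: Option 1=-4.1, Option 2=-4.5, Option 3=1.0, Option 4=-1.1, Option 5=-3.3
Best worst-case = 1.0 → Option 3.

Option 3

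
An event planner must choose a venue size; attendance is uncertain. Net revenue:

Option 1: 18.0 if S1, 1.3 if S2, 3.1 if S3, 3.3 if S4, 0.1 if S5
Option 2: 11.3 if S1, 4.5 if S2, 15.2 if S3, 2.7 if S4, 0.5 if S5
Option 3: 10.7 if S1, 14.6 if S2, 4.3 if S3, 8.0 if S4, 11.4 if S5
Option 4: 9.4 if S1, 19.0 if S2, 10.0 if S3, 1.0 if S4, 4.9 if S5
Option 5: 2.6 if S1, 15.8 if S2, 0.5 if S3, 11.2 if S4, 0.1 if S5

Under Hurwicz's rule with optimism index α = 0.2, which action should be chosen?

Option 3

Option 1: 0.2·18.0 + 0.8·0.1 = 3.68
Option 2: 0.2·15.2 + 0.8·0.5 = 3.44
Option 3: 0.2·14.6 + 0.8·4.3 = 6.36
Option 4: 0.2·19.0 + 0.8·1.0 = 4.6
Option 5: 0.2·15.8 + 0.8·0.1 = 3.24
Highest Hurwicz score = 6.36 → Option 3.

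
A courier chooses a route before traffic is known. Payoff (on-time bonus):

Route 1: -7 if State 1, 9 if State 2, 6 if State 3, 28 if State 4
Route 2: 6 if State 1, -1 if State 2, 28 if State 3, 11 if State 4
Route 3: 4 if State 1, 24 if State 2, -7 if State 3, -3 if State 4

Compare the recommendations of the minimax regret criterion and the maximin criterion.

Column bests: State 1=6, State 2=24, State 3=28, State 4=28.
Route 1 regrets: 13, 15, 22, 0 → max 22
Route 2 regrets: 0, 25, 0, 17 → max 25
Route 3 regrets: 2, 0, 35, 31 → max 35
Smallest max regret = 22 → Route 1.
Row minima: Route 1=-7, Route 2=-1, Route 3=-7
Best worst-case = -1 → Route 2.

minimax regret → Route 1; maximin → Route 2 (disagree)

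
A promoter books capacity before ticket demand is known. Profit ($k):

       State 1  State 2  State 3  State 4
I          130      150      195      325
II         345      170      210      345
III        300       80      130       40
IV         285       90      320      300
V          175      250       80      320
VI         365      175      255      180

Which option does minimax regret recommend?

II

Column bests: State 1=365, State 2=250, State 3=320, State 4=345.
I regrets: 235, 100, 125, 20 → max 235
II regrets: 20, 80, 110, 0 → max 110
III regrets: 65, 170, 190, 305 → max 305
IV regrets: 80, 160, 0, 45 → max 160
V regrets: 190, 0, 240, 25 → max 240
VI regrets: 0, 75, 65, 165 → max 165
Smallest max regret = 110 → II.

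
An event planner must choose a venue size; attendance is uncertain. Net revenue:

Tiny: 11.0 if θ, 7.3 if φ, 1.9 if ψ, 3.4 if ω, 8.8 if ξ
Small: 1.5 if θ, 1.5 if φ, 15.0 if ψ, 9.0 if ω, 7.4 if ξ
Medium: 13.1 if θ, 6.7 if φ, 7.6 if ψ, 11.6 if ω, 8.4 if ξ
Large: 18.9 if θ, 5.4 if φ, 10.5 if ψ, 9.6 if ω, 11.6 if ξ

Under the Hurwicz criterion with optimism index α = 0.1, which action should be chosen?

Tiny: 0.1·11.0 + 0.9·1.9 = 2.81
Small: 0.1·15.0 + 0.9·1.5 = 2.85
Medium: 0.1·13.1 + 0.9·6.7 = 7.34
Large: 0.1·18.9 + 0.9·5.4 = 6.75
Highest Hurwicz score = 7.34 → Medium.

Medium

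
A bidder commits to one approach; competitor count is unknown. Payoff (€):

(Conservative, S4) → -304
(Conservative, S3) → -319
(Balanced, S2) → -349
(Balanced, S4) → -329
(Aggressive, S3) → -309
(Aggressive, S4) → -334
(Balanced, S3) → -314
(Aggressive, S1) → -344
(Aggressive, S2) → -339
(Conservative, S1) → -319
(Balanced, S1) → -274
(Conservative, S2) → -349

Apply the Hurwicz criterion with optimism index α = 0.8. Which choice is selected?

Balanced

Conservative: 0.8·(-304) + 0.2·(-349) = -313
Balanced: 0.8·(-274) + 0.2·(-349) = -289
Aggressive: 0.8·(-309) + 0.2·(-344) = -316
Highest Hurwicz score = -289 → Balanced.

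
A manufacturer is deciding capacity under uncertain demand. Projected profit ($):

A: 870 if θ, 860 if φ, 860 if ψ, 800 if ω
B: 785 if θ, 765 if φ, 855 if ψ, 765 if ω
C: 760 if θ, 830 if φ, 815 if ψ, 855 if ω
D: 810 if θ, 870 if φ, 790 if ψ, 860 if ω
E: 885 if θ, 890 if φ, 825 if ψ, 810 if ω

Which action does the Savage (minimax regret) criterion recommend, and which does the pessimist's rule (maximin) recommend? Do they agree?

Column bests: θ=885, φ=890, ψ=860, ω=860.
A regrets: 15, 30, 0, 60 → max 60
B regrets: 100, 125, 5, 95 → max 125
C regrets: 125, 60, 45, 5 → max 125
D regrets: 75, 20, 70, 0 → max 75
E regrets: 0, 0, 35, 50 → max 50
Smallest max regret = 50 → E.
Row minima: A=800, B=765, C=760, D=790, E=810
Best worst-case = 810 → E.

minimax regret → E; maximin → E (agree)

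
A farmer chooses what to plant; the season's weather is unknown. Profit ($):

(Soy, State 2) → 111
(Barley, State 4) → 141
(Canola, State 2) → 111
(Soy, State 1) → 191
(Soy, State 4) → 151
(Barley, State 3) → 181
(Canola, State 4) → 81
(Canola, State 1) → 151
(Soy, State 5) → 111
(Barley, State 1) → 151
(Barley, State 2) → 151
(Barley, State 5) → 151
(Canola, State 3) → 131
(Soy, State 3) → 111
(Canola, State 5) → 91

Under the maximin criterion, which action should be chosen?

Barley

Row minima: Soy=111, Barley=141, Canola=81
Best worst-case = 141 → Barley.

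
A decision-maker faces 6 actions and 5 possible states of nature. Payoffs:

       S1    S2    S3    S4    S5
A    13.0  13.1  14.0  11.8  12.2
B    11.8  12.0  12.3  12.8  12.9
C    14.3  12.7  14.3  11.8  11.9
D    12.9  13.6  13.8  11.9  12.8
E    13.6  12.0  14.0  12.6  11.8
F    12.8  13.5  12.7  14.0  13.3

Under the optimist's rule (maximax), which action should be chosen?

Row maxima: A=14.0, B=12.9, C=14.3, D=13.8, E=14.0, F=14.0
Best best-case = 14.3 → C.

C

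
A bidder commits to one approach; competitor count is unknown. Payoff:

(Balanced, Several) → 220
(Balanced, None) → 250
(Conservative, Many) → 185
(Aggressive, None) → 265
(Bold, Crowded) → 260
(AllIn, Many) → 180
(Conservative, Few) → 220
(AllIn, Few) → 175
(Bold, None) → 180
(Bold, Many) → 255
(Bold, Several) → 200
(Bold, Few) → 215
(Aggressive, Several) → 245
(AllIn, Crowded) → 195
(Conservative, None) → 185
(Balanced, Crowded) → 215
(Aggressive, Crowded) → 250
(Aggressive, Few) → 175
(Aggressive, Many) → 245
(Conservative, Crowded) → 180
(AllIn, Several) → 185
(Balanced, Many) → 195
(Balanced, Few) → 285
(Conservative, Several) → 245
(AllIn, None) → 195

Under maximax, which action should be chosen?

Row maxima: Conservative=245, Balanced=285, Aggressive=265, Bold=260, AllIn=195
Best best-case = 285 → Balanced.

Balanced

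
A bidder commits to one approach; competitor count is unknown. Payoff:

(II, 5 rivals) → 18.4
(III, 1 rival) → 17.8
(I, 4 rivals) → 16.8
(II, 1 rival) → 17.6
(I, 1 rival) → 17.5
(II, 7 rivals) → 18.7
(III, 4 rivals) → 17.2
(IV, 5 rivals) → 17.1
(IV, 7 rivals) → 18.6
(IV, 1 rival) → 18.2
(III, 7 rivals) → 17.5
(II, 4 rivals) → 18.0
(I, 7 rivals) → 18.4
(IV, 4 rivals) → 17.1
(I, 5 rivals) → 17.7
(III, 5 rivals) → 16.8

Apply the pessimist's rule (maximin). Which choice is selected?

Row minima: I=16.8, II=17.6, III=16.8, IV=17.1
Best worst-case = 17.6 → II.

II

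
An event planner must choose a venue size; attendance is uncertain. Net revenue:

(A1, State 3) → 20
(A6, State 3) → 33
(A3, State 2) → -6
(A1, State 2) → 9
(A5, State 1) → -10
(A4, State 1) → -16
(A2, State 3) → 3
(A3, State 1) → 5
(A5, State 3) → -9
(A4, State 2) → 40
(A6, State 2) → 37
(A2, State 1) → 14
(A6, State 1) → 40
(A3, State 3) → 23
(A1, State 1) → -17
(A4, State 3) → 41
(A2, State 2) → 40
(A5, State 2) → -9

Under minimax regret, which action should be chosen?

Column bests: State 1=40, State 2=40, State 3=41.
A1 regrets: 57, 31, 21 → max 57
A2 regrets: 26, 0, 38 → max 38
A3 regrets: 35, 46, 18 → max 46
A4 regrets: 56, 0, 0 → max 56
A5 regrets: 50, 49, 50 → max 50
A6 regrets: 0, 3, 8 → max 8
Smallest max regret = 8 → A6.

A6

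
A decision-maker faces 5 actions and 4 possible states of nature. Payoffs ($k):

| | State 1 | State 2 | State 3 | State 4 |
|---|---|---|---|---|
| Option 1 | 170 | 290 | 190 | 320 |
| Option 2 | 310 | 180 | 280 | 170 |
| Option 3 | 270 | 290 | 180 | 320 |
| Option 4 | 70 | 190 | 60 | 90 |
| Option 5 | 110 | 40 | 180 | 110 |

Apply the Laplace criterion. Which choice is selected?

Row averages: Option 1=242.5, Option 2=235, Option 3=265, Option 4=102.5, Option 5=110
Highest average = 265 → Option 3.

Option 3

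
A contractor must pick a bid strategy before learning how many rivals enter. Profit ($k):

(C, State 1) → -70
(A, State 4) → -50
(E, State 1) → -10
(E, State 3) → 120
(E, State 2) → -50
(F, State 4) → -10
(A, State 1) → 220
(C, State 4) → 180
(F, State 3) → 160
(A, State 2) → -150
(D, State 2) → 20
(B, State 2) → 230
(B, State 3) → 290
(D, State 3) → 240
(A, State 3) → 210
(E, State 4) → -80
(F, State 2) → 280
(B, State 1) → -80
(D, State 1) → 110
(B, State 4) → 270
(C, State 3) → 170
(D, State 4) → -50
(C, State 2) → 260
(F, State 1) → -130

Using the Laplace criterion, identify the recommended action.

Row averages: A=57.5, B=177.5, C=135, D=80, E=-5, F=75
Highest average = 177.5 → B.

B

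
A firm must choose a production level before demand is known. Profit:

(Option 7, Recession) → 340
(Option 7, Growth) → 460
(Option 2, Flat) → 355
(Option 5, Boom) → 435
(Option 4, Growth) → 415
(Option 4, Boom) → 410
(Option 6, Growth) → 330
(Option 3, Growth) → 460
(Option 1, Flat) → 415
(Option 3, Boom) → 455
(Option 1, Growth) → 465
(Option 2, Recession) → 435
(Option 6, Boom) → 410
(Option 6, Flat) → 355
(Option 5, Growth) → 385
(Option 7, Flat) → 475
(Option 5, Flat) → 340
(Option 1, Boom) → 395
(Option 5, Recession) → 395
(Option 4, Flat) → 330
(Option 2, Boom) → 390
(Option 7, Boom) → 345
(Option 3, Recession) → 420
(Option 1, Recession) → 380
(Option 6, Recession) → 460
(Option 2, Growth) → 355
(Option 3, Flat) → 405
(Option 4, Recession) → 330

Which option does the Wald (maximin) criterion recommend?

Option 3

Row minima: Option 1=380, Option 2=355, Option 3=405, Option 4=330, Option 5=340, Option 6=330, Option 7=340
Best worst-case = 405 → Option 3.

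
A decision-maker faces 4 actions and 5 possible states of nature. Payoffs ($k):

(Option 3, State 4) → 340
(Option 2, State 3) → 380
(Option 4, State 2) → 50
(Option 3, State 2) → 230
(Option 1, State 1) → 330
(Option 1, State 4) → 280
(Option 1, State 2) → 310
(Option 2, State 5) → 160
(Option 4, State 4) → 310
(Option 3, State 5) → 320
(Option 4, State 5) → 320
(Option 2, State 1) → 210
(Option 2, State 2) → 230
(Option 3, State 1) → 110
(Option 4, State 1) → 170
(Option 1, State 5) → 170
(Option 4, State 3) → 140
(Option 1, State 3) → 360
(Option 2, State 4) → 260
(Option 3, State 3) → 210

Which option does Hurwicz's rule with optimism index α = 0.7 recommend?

Option 1: 0.7·360 + 0.3·170 = 303
Option 2: 0.7·380 + 0.3·160 = 314
Option 3: 0.7·340 + 0.3·110 = 271
Option 4: 0.7·320 + 0.3·50 = 239
Highest Hurwicz score = 314 → Option 2.

Option 2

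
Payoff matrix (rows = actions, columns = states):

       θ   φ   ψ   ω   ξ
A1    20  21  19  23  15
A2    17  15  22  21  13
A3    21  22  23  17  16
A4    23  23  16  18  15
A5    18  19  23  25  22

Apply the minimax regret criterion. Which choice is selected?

A5

Column bests: θ=23, φ=23, ψ=23, ω=25, ξ=22.
A1 regrets: 3, 2, 4, 2, 7 → max 7
A2 regrets: 6, 8, 1, 4, 9 → max 9
A3 regrets: 2, 1, 0, 8, 6 → max 8
A4 regrets: 0, 0, 7, 7, 7 → max 7
A5 regrets: 5, 4, 0, 0, 0 → max 5
Smallest max regret = 5 → A5.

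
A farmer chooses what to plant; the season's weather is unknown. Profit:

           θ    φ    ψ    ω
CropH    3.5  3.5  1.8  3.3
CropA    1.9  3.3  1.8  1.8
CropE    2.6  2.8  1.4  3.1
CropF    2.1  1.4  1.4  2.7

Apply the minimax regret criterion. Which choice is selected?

CropH

Column bests: θ=3.5, φ=3.5, ψ=1.8, ω=3.3.
CropH regrets: 0.0, 0.0, 0.0, 0.0 → max 0.0
CropA regrets: 1.6, 0.2, 0.0, 1.5 → max 1.6
CropE regrets: 0.9, 0.7, 0.4, 0.2 → max 0.9
CropF regrets: 1.4, 2.1, 0.4, 0.6 → max 2.1
Smallest max regret = 0.0 → CropH.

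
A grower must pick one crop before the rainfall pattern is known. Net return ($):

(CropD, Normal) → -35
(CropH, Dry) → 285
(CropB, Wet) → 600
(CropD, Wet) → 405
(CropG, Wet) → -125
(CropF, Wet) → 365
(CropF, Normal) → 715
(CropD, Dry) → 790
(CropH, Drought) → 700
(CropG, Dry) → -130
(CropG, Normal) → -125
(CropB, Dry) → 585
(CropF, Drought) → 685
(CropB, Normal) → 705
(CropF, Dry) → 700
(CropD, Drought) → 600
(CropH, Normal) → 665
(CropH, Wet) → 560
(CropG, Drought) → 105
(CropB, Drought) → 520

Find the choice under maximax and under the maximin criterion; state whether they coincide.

maximax → CropD; maximin → CropB (disagree)

Row maxima: CropD=790, CropF=715, CropH=700, CropB=705, CropG=105
Best best-case = 790 → CropD.
Row minima: CropD=-35, CropF=365, CropH=285, CropB=520, CropG=-130
Best worst-case = 520 → CropB.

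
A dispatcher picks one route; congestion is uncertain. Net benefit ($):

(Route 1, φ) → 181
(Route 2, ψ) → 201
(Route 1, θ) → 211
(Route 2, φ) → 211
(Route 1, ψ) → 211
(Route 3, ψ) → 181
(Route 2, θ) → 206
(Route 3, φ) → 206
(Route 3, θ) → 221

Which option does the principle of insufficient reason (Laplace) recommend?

Row averages: Route 1=201, Route 2=206, Route 3=608/3
Highest average = 206 → Route 2.

Route 2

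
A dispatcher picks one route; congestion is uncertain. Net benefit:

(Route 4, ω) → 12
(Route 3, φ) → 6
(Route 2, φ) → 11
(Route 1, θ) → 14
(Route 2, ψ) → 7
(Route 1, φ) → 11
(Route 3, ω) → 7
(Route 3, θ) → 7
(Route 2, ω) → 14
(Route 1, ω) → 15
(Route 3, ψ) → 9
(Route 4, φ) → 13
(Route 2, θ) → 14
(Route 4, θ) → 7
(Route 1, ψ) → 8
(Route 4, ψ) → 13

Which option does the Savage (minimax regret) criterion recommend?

Route 1

Column bests: θ=14, φ=13, ψ=13, ω=15.
Route 1 regrets: 0, 2, 5, 0 → max 5
Route 2 regrets: 0, 2, 6, 1 → max 6
Route 3 regrets: 7, 7, 4, 8 → max 8
Route 4 regrets: 7, 0, 0, 3 → max 7
Smallest max regret = 5 → Route 1.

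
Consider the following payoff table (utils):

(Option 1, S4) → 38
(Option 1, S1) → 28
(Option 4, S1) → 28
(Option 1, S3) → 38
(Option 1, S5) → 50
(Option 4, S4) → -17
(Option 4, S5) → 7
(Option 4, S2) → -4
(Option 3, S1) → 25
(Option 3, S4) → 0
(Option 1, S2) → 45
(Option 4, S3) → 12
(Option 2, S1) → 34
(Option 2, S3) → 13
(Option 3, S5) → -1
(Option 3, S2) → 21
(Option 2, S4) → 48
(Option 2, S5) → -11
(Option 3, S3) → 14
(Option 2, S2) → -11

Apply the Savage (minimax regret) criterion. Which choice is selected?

Option 1

Column bests: S1=34, S2=45, S3=38, S4=48, S5=50.
Option 1 regrets: 6, 0, 0, 10, 0 → max 10
Option 2 regrets: 0, 56, 25, 0, 61 → max 61
Option 3 regrets: 9, 24, 24, 48, 51 → max 51
Option 4 regrets: 6, 49, 26, 65, 43 → max 65
Smallest max regret = 10 → Option 1.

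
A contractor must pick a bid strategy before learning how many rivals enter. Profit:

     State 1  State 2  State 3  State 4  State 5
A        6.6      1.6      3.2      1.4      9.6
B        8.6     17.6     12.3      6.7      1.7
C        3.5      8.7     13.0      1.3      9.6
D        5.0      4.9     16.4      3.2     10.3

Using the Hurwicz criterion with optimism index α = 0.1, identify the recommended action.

A: 0.1·9.6 + 0.9·1.4 = 2.22
B: 0.1·17.6 + 0.9·1.7 = 3.29
C: 0.1·13.0 + 0.9·1.3 = 2.47
D: 0.1·16.4 + 0.9·3.2 = 4.52
Highest Hurwicz score = 4.52 → D.

D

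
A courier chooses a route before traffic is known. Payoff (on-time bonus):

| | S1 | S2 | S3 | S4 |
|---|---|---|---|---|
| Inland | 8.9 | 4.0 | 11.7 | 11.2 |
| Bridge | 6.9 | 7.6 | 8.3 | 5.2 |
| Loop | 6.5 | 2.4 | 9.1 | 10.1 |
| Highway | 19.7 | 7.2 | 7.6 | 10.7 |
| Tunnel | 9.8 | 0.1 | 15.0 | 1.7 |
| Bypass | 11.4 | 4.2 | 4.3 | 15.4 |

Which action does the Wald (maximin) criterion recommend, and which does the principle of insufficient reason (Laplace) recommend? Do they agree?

maximin → Highway; laplace → Highway (agree)

Row minima: Inland=4.0, Bridge=5.2, Loop=2.4, Highway=7.2, Tunnel=0.1, Bypass=4.2
Best worst-case = 7.2 → Highway.
Row averages: Inland=8.95, Bridge=7, Loop=7.025, Highway=11.3, Tunnel=6.65, Bypass=8.825
Highest average = 11.3 → Highway.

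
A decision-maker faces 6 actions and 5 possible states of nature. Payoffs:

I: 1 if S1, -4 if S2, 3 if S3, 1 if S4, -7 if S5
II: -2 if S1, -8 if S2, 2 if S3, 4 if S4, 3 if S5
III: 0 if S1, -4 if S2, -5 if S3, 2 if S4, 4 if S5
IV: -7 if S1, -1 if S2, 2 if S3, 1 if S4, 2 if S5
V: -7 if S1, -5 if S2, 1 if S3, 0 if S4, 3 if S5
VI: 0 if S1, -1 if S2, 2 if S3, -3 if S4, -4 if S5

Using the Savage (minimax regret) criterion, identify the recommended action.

Column bests: S1=1, S2=-1, S3=3, S4=4, S5=4.
I regrets: 0, 3, 0, 3, 11 → max 11
II regrets: 3, 7, 1, 0, 1 → max 7
III regrets: 1, 3, 8, 2, 0 → max 8
IV regrets: 8, 0, 1, 3, 2 → max 8
V regrets: 8, 4, 2, 4, 1 → max 8
VI regrets: 1, 0, 1, 7, 8 → max 8
Smallest max regret = 7 → II.

II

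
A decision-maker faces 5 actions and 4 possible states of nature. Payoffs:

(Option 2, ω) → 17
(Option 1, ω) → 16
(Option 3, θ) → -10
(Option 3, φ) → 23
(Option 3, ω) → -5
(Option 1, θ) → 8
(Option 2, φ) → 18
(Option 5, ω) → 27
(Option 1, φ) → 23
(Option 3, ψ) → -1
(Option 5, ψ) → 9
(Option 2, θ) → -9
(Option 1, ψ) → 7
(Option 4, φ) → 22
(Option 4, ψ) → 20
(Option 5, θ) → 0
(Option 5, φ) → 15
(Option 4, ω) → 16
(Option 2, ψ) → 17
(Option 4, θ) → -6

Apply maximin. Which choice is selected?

Row minima: Option 1=7, Option 2=-9, Option 3=-10, Option 4=-6, Option 5=0
Best worst-case = 7 → Option 1.

Option 1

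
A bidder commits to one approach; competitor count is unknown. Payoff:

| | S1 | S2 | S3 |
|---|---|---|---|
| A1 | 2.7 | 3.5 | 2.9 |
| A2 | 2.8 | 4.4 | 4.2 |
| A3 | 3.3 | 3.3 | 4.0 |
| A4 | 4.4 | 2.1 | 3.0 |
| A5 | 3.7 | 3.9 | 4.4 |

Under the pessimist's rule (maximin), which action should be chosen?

A5

Row minima: A1=2.7, A2=2.8, A3=3.3, A4=2.1, A5=3.7
Best worst-case = 3.7 → A5.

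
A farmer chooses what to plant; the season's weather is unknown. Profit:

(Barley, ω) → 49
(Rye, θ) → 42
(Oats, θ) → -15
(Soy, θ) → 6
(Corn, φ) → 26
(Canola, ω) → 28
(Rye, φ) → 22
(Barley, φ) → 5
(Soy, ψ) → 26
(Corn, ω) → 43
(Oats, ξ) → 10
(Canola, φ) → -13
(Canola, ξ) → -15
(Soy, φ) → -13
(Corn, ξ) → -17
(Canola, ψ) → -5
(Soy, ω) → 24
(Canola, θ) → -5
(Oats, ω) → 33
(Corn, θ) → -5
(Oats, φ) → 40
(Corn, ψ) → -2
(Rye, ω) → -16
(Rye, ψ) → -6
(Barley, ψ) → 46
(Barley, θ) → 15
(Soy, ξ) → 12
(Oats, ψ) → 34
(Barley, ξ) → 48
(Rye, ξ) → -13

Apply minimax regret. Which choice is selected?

Barley

Column bests: θ=42, φ=40, ψ=46, ω=49, ξ=48.
Canola regrets: 47, 53, 51, 21, 63 → max 63
Rye regrets: 0, 18, 52, 65, 61 → max 65
Soy regrets: 36, 53, 20, 25, 36 → max 53
Oats regrets: 57, 0, 12, 16, 38 → max 57
Corn regrets: 47, 14, 48, 6, 65 → max 65
Barley regrets: 27, 35, 0, 0, 0 → max 35
Smallest max regret = 35 → Barley.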